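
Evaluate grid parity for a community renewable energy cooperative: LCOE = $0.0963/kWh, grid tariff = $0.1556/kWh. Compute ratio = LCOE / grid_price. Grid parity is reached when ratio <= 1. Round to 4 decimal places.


Compare LCOE to grid price:
  LCOE = $0.0963/kWh, Grid price = $0.1556/kWh
  Ratio = LCOE / grid_price = 0.0963 / 0.1556 = 0.6189
  Grid parity achieved (ratio <= 1)? yes

0.6189


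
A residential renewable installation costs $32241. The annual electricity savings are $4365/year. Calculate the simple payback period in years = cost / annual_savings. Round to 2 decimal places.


Simple payback period = initial cost / annual savings
Payback = 32241 / 4365
Payback = 7.39 years

7.39


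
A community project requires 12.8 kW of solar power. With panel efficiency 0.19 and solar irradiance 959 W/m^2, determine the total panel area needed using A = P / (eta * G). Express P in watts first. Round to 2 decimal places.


Convert target power to watts: P = 12.8 * 1000 = 12800.0 W
Compute denominator: eta * G = 0.19 * 959 = 182.21
Required area A = P / (eta * G) = 12800.0 / 182.21
A = 70.25 m^2

70.25


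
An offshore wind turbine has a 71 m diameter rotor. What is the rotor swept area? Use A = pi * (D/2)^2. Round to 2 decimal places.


Compute the rotor radius:
  r = D / 2 = 71 / 2 = 35.5 m
Calculate swept area:
  A = pi * r^2 = pi * 35.5^2
  A = 3959.19 m^2

3959.19


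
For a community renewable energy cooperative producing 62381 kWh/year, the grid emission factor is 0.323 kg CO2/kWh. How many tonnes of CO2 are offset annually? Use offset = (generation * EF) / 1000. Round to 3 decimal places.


CO2 offset in kg = generation * emission_factor
CO2 offset = 62381 * 0.323 = 20149.06 kg
Convert to tonnes:
  CO2 offset = 20149.06 / 1000 = 20.149 tonnes

20.149


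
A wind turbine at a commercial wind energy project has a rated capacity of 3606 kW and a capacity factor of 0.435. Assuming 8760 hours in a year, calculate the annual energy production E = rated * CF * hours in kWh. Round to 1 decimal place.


Annual energy = rated_kW * capacity_factor * hours_per_year
Given: P_rated = 3606 kW, CF = 0.435, hours = 8760
E = 3606 * 0.435 * 8760
E = 13741023.6 kWh

13741023.6


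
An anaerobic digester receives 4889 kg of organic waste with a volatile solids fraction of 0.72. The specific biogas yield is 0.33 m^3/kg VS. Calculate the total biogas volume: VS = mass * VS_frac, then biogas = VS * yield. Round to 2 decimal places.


Compute volatile solids:
  VS = mass * VS_fraction = 4889 * 0.72 = 3520.08 kg
Calculate biogas volume:
  Biogas = VS * specific_yield = 3520.08 * 0.33
  Biogas = 1161.63 m^3

1161.63


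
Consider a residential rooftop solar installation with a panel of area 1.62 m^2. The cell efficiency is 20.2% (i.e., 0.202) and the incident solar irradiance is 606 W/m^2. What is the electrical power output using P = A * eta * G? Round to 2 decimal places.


Use the solar power formula P = A * eta * G.
Given: A = 1.62 m^2, eta = 0.202, G = 606 W/m^2
P = 1.62 * 0.202 * 606
P = 198.31 W

198.31


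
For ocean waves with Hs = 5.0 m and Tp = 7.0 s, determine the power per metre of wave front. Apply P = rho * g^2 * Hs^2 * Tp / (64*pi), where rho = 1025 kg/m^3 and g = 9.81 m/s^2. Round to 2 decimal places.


Apply wave power formula:
  g^2 = 9.81^2 = 96.2361
  Hs^2 = 5.0^2 = 25.0
  Numerator = rho * g^2 * Hs^2 * Tp = 1025 * 96.2361 * 25.0 * 7.0 = 17262350.44
  Denominator = 64 * pi = 201.0619
  P = 17262350.44 / 201.0619 = 85855.89 W/m

85855.89


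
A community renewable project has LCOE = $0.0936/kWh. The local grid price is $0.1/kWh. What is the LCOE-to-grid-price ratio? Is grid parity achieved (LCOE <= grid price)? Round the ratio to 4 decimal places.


Compare LCOE to grid price:
  LCOE = $0.0936/kWh, Grid price = $0.1/kWh
  Ratio = LCOE / grid_price = 0.0936 / 0.1 = 0.9360
  Grid parity achieved (ratio <= 1)? yes

0.9360


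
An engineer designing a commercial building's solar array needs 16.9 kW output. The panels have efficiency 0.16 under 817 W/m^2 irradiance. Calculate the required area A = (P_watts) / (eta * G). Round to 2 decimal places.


Convert target power to watts: P = 16.9 * 1000 = 16900.0 W
Compute denominator: eta * G = 0.16 * 817 = 130.72
Required area A = P / (eta * G) = 16900.0 / 130.72
A = 129.28 m^2

129.28


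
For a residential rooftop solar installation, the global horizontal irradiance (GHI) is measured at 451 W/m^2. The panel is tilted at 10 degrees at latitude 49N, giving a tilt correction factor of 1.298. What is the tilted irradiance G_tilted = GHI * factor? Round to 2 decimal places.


Identify the given values:
  GHI = 451 W/m^2, tilt correction factor = 1.298
Apply the formula G_tilted = GHI * factor:
  G_tilted = 451 * 1.298
  G_tilted = 585.40 W/m^2

585.40


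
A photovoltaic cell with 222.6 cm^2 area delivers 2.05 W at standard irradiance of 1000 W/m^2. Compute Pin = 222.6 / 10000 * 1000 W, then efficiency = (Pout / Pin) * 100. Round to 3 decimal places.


First compute the input power:
  Pin = area_cm2 / 10000 * G = 222.6 / 10000 * 1000 = 22.26 W
Then compute efficiency:
  Efficiency = (Pout / Pin) * 100 = (2.05 / 22.26) * 100
  Efficiency = 9.209%

9.209


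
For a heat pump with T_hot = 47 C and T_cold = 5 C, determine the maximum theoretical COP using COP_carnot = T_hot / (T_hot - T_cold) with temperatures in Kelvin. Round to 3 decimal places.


Convert to Kelvin:
  T_hot = 47 + 273.15 = 320.15 K
  T_cold = 5 + 273.15 = 278.15 K
Apply Carnot COP formula:
  COP = T_hot_K / (T_hot_K - T_cold_K) = 320.15 / 42.0
  COP = 7.623

7.623


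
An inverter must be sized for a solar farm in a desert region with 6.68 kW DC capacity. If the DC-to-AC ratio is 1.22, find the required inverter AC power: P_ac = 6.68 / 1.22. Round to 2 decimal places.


The inverter AC capacity is determined by the DC/AC ratio.
Given: P_dc = 6.68 kW, DC/AC ratio = 1.22
P_ac = P_dc / ratio = 6.68 / 1.22
P_ac = 5.48 kW

5.48


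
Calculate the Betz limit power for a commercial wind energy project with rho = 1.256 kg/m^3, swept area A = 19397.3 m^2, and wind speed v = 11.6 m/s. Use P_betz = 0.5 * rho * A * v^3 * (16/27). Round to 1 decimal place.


The Betz coefficient Cp_max = 16/27 = 0.5926
v^3 = 11.6^3 = 1560.896
P_betz = 0.5 * rho * A * v^3 * Cp_max
P_betz = 0.5 * 1.256 * 19397.3 * 1560.896 * 0.5926
P_betz = 11267592.0 W

11267592.0


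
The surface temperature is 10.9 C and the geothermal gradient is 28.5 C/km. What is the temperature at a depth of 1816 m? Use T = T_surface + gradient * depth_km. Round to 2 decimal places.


Convert depth to km: 1816 / 1000 = 1.816 km
Temperature increase = gradient * depth_km = 28.5 * 1.816 = 51.76 C
Temperature at depth = T_surface + delta_T = 10.9 + 51.76
T = 62.66 C

62.66


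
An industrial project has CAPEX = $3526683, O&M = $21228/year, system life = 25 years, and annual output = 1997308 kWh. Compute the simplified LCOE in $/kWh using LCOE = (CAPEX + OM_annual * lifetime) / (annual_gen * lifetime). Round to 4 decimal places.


Total cost = CAPEX + OM * lifetime = 3526683 + 21228 * 25 = 3526683 + 530700 = 4057383
Total generation = annual * lifetime = 1997308 * 25 = 49932700 kWh
LCOE = 4057383 / 49932700
LCOE = 0.0813 $/kWh

0.0813


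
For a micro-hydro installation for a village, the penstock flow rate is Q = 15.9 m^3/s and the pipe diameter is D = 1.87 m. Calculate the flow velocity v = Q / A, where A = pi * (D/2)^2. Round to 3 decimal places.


Compute pipe cross-sectional area:
  A = pi * (D/2)^2 = pi * (1.87/2)^2 = 2.7465 m^2
Calculate velocity:
  v = Q / A = 15.9 / 2.7465
  v = 5.789 m/s

5.789


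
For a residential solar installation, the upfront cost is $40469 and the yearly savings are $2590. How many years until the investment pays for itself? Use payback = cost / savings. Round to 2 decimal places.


Simple payback period = initial cost / annual savings
Payback = 40469 / 2590
Payback = 15.63 years

15.63


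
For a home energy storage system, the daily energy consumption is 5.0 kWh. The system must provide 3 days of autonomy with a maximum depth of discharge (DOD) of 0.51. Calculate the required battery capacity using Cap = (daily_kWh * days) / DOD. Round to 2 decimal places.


Total energy needed = daily * days = 5.0 * 3 = 15.0 kWh
Account for depth of discharge:
  Cap = total_energy / DOD = 15.0 / 0.51
  Cap = 29.41 kWh

29.41


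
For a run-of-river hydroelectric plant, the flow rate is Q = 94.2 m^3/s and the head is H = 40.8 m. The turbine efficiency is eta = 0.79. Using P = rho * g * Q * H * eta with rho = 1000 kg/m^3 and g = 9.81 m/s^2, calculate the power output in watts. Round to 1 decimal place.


Apply the hydropower formula P = rho * g * Q * H * eta
rho * g = 1000 * 9.81 = 9810.0
P = 9810.0 * 94.2 * 40.8 * 0.79
P = 29785655.7 W

29785655.7


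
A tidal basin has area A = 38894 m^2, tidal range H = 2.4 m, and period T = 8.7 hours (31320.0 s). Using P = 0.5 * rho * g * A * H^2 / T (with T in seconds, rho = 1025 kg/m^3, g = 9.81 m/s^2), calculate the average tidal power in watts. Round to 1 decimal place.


Convert period to seconds: T = 8.7 * 3600 = 31320.0 s
H^2 = 2.4^2 = 5.76
P = 0.5 * rho * g * A * H^2 / T
P = 0.5 * 1025 * 9.81 * 38894 * 5.76 / 31320.0
P = 35962.2 W

35962.2


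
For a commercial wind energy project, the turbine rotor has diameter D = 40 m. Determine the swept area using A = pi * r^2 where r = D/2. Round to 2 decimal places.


Compute the rotor radius:
  r = D / 2 = 40 / 2 = 20.0 m
Calculate swept area:
  A = pi * r^2 = pi * 20.0^2
  A = 1256.64 m^2

1256.64


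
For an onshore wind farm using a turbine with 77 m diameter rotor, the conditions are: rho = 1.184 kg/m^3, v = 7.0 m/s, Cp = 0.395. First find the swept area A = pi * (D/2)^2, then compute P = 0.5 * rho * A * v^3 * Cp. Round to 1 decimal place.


Step 1 -- Compute swept area:
  A = pi * (D/2)^2 = pi * (77/2)^2 = 4656.63 m^2
Step 2 -- Apply wind power equation:
  P = 0.5 * rho * A * v^3 * Cp
  v^3 = 7.0^3 = 343.0
  P = 0.5 * 1.184 * 4656.63 * 343.0 * 0.395
  P = 373494.5 W

373494.5


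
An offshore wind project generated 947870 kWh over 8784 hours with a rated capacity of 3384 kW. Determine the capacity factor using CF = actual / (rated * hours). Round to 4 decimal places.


Capacity factor = actual output / maximum possible output
Maximum possible = rated * hours = 3384 * 8784 = 29725056 kWh
CF = 947870 / 29725056
CF = 0.0319

0.0319


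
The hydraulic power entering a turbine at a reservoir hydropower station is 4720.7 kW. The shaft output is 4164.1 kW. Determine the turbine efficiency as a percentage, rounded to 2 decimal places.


Turbine efficiency = (output power / input power) * 100
eta = (4164.1 / 4720.7) * 100
eta = 88.21%

88.21


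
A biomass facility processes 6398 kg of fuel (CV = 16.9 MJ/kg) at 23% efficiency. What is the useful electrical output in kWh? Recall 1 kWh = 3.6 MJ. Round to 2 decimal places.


Total energy = mass * CV = 6398 * 16.9 = 108126.2 MJ
Useful energy = total * eta = 108126.2 * 0.23 = 24869.03 MJ
Convert to kWh: 24869.03 / 3.6
Useful energy = 6908.06 kWh

6908.06


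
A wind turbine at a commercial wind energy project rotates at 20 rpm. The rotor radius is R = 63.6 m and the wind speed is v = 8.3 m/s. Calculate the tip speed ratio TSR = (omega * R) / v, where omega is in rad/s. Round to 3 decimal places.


Convert rotational speed to rad/s:
  omega = 20 * 2 * pi / 60 = 2.0944 rad/s
Compute tip speed:
  v_tip = omega * R = 2.0944 * 63.6 = 133.204 m/s
Tip speed ratio:
  TSR = v_tip / v_wind = 133.204 / 8.3 = 16.049

16.049


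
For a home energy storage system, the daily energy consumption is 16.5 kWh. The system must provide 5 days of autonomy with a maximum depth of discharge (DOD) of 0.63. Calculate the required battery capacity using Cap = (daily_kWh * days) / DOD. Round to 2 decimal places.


Total energy needed = daily * days = 16.5 * 5 = 82.5 kWh
Account for depth of discharge:
  Cap = total_energy / DOD = 82.5 / 0.63
  Cap = 130.95 kWh

130.95


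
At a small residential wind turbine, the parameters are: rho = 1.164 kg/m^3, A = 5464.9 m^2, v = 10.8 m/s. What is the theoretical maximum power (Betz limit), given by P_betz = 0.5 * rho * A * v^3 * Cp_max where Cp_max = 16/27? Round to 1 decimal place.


The Betz coefficient Cp_max = 16/27 = 0.5926
v^3 = 10.8^3 = 1259.712
P_betz = 0.5 * rho * A * v^3 * Cp_max
P_betz = 0.5 * 1.164 * 5464.9 * 1259.712 * 0.5926
P_betz = 2374284.1 W

2374284.1


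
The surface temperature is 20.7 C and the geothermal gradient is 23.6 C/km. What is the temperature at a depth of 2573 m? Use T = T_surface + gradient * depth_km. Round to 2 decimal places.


Convert depth to km: 2573 / 1000 = 2.573 km
Temperature increase = gradient * depth_km = 23.6 * 2.573 = 60.72 C
Temperature at depth = T_surface + delta_T = 20.7 + 60.72
T = 81.42 C

81.42


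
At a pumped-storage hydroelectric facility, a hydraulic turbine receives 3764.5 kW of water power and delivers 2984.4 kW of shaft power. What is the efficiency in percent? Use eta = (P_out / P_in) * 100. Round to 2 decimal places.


Turbine efficiency = (output power / input power) * 100
eta = (2984.4 / 3764.5) * 100
eta = 79.28%

79.28


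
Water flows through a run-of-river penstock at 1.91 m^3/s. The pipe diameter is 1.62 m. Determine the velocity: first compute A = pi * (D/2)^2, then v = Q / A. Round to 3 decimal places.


Compute pipe cross-sectional area:
  A = pi * (D/2)^2 = pi * (1.62/2)^2 = 2.0612 m^2
Calculate velocity:
  v = Q / A = 1.91 / 2.0612
  v = 0.927 m/s

0.927


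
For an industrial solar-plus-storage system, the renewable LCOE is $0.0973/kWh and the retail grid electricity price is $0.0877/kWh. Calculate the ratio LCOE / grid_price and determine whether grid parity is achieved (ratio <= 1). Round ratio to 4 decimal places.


Compare LCOE to grid price:
  LCOE = $0.0973/kWh, Grid price = $0.0877/kWh
  Ratio = LCOE / grid_price = 0.0973 / 0.0877 = 1.1095
  Grid parity achieved (ratio <= 1)? no

1.1095


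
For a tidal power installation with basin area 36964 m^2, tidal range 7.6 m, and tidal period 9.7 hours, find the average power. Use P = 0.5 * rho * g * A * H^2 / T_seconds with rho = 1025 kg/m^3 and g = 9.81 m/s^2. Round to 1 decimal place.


Convert period to seconds: T = 9.7 * 3600 = 34920.0 s
H^2 = 7.6^2 = 57.76
P = 0.5 * rho * g * A * H^2 / T
P = 0.5 * 1025 * 9.81 * 36964 * 57.76 / 34920.0
P = 307393.6 W

307393.6


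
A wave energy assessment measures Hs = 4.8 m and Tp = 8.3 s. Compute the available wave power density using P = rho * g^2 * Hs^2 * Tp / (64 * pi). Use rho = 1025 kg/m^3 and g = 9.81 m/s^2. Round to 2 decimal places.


Apply wave power formula:
  g^2 = 9.81^2 = 96.2361
  Hs^2 = 4.8^2 = 23.04
  Numerator = rho * g^2 * Hs^2 * Tp = 1025 * 96.2361 * 23.04 * 8.3 = 18863507.42
  Denominator = 64 * pi = 201.0619
  P = 18863507.42 / 201.0619 = 93819.39 W/m

93819.39


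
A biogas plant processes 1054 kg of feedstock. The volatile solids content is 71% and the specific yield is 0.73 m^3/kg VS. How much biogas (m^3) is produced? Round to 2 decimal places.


Compute volatile solids:
  VS = mass * VS_fraction = 1054 * 0.71 = 748.34 kg
Calculate biogas volume:
  Biogas = VS * specific_yield = 748.34 * 0.73
  Biogas = 546.29 m^3

546.29


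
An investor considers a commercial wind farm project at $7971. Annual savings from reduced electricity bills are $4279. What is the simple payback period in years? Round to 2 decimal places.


Simple payback period = initial cost / annual savings
Payback = 7971 / 4279
Payback = 1.86 years

1.86


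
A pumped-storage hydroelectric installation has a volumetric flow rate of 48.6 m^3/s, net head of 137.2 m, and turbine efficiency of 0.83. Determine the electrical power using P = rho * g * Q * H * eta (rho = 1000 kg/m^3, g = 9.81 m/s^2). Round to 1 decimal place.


Apply the hydropower formula P = rho * g * Q * H * eta
rho * g = 1000 * 9.81 = 9810.0
P = 9810.0 * 48.6 * 137.2 * 0.83
P = 54292205.0 W

54292205.0


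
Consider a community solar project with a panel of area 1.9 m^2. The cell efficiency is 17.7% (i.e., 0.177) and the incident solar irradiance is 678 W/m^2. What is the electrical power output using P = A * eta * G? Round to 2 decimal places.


Use the solar power formula P = A * eta * G.
Given: A = 1.9 m^2, eta = 0.177, G = 678 W/m^2
P = 1.9 * 0.177 * 678
P = 228.01 W

228.01


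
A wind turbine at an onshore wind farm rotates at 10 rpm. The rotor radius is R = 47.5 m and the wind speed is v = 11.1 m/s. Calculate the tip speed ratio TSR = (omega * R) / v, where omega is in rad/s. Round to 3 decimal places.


Convert rotational speed to rad/s:
  omega = 10 * 2 * pi / 60 = 1.0472 rad/s
Compute tip speed:
  v_tip = omega * R = 1.0472 * 47.5 = 49.742 m/s
Tip speed ratio:
  TSR = v_tip / v_wind = 49.742 / 11.1 = 4.481

4.481


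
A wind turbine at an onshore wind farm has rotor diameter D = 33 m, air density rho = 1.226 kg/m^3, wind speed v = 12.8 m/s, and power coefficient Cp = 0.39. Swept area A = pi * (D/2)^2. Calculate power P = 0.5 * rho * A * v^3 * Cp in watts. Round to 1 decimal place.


Step 1 -- Compute swept area:
  A = pi * (D/2)^2 = pi * (33/2)^2 = 855.3 m^2
Step 2 -- Apply wind power equation:
  P = 0.5 * rho * A * v^3 * Cp
  v^3 = 12.8^3 = 2097.152
  P = 0.5 * 1.226 * 855.3 * 2097.152 * 0.39
  P = 428817.7 W

428817.7


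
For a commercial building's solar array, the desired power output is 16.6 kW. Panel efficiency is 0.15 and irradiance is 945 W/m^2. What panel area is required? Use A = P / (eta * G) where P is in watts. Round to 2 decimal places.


Convert target power to watts: P = 16.6 * 1000 = 16600.0 W
Compute denominator: eta * G = 0.15 * 945 = 141.75
Required area A = P / (eta * G) = 16600.0 / 141.75
A = 117.11 m^2

117.11


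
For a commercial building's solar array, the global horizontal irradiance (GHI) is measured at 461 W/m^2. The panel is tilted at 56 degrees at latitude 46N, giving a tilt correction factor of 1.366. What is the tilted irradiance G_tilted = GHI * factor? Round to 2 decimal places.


Identify the given values:
  GHI = 461 W/m^2, tilt correction factor = 1.366
Apply the formula G_tilted = GHI * factor:
  G_tilted = 461 * 1.366
  G_tilted = 629.73 W/m^2

629.73


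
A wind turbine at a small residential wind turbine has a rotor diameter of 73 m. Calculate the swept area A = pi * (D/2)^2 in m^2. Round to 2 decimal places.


Compute the rotor radius:
  r = D / 2 = 73 / 2 = 36.5 m
Calculate swept area:
  A = pi * r^2 = pi * 36.5^2
  A = 4185.39 m^2

4185.39


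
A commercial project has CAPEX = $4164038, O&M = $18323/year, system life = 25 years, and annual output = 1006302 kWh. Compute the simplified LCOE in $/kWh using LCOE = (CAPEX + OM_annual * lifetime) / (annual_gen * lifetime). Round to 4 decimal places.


Total cost = CAPEX + OM * lifetime = 4164038 + 18323 * 25 = 4164038 + 458075 = 4622113
Total generation = annual * lifetime = 1006302 * 25 = 25157550 kWh
LCOE = 4622113 / 25157550
LCOE = 0.1837 $/kWh

0.1837


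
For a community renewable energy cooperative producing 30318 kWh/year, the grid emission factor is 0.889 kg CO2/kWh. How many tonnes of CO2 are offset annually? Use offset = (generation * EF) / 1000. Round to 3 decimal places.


CO2 offset in kg = generation * emission_factor
CO2 offset = 30318 * 0.889 = 26952.7 kg
Convert to tonnes:
  CO2 offset = 26952.7 / 1000 = 26.953 tonnes

26.953


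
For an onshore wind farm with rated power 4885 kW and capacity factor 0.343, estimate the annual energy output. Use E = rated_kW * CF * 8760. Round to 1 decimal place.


Annual energy = rated_kW * capacity_factor * hours_per_year
Given: P_rated = 4885 kW, CF = 0.343, hours = 8760
E = 4885 * 0.343 * 8760
E = 14677861.8 kWh

14677861.8


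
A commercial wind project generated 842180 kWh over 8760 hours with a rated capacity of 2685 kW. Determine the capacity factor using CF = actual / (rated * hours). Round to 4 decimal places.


Capacity factor = actual output / maximum possible output
Maximum possible = rated * hours = 2685 * 8760 = 23520600 kWh
CF = 842180 / 23520600
CF = 0.0358

0.0358


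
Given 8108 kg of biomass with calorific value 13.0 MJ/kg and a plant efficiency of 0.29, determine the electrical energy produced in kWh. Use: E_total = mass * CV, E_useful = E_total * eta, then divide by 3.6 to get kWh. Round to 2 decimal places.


Total energy = mass * CV = 8108 * 13.0 = 105404.0 MJ
Useful energy = total * eta = 105404.0 * 0.29 = 30567.16 MJ
Convert to kWh: 30567.16 / 3.6
Useful energy = 8490.88 kWh

8490.88


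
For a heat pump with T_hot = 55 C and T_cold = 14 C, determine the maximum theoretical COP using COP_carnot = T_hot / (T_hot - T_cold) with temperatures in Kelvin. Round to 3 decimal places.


Convert to Kelvin:
  T_hot = 55 + 273.15 = 328.15 K
  T_cold = 14 + 273.15 = 287.15 K
Apply Carnot COP formula:
  COP = T_hot_K / (T_hot_K - T_cold_K) = 328.15 / 41.0
  COP = 8.004

8.004


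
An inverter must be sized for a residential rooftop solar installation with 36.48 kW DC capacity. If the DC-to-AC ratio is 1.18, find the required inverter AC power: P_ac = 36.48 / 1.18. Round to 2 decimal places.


The inverter AC capacity is determined by the DC/AC ratio.
Given: P_dc = 36.48 kW, DC/AC ratio = 1.18
P_ac = P_dc / ratio = 36.48 / 1.18
P_ac = 30.92 kW

30.92


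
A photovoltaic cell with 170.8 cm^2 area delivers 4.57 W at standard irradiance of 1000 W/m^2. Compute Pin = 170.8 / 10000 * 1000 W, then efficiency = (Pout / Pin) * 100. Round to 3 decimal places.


First compute the input power:
  Pin = area_cm2 / 10000 * G = 170.8 / 10000 * 1000 = 17.08 W
Then compute efficiency:
  Efficiency = (Pout / Pin) * 100 = (4.57 / 17.08) * 100
  Efficiency = 26.756%

26.756


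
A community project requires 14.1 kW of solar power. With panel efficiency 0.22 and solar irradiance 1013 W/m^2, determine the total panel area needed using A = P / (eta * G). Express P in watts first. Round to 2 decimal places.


Convert target power to watts: P = 14.1 * 1000 = 14100.0 W
Compute denominator: eta * G = 0.22 * 1013 = 222.86
Required area A = P / (eta * G) = 14100.0 / 222.86
A = 63.27 m^2

63.27


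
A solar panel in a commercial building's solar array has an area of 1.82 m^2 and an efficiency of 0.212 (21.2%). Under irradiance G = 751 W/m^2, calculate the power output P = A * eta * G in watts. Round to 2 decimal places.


Use the solar power formula P = A * eta * G.
Given: A = 1.82 m^2, eta = 0.212, G = 751 W/m^2
P = 1.82 * 0.212 * 751
P = 289.77 W

289.77


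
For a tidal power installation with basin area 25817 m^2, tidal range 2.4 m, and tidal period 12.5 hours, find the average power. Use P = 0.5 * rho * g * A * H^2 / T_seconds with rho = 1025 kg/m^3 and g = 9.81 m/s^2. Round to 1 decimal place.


Convert period to seconds: T = 12.5 * 3600 = 45000.0 s
H^2 = 2.4^2 = 5.76
P = 0.5 * rho * g * A * H^2 / T
P = 0.5 * 1025 * 9.81 * 25817 * 5.76 / 45000.0
P = 16614.2 W

16614.2


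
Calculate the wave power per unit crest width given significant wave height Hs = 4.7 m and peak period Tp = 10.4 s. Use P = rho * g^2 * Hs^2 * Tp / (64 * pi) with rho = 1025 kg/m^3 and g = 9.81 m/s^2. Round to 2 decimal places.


Apply wave power formula:
  g^2 = 9.81^2 = 96.2361
  Hs^2 = 4.7^2 = 22.09
  Numerator = rho * g^2 * Hs^2 * Tp = 1025 * 96.2361 * 22.09 * 10.4 = 22661619.09
  Denominator = 64 * pi = 201.0619
  P = 22661619.09 / 201.0619 = 112709.65 W/m

112709.65


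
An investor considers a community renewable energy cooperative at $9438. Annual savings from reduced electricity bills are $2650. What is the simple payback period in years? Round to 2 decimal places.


Simple payback period = initial cost / annual savings
Payback = 9438 / 2650
Payback = 3.56 years

3.56


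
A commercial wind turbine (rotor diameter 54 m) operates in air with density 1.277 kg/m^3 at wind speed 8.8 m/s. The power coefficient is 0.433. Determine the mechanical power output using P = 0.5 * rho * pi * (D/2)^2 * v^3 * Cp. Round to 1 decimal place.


Step 1 -- Compute swept area:
  A = pi * (D/2)^2 = pi * (54/2)^2 = 2290.22 m^2
Step 2 -- Apply wind power equation:
  P = 0.5 * rho * A * v^3 * Cp
  v^3 = 8.8^3 = 681.472
  P = 0.5 * 1.277 * 2290.22 * 681.472 * 0.433
  P = 431493.5 W

431493.5


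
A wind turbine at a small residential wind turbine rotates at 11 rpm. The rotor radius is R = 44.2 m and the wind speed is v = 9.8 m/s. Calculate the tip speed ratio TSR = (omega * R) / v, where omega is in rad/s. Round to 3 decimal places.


Convert rotational speed to rad/s:
  omega = 11 * 2 * pi / 60 = 1.1519 rad/s
Compute tip speed:
  v_tip = omega * R = 1.1519 * 44.2 = 50.915 m/s
Tip speed ratio:
  TSR = v_tip / v_wind = 50.915 / 9.8 = 5.195

5.195


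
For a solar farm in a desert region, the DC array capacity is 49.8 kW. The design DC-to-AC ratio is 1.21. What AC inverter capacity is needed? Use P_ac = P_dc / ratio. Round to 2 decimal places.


The inverter AC capacity is determined by the DC/AC ratio.
Given: P_dc = 49.8 kW, DC/AC ratio = 1.21
P_ac = P_dc / ratio = 49.8 / 1.21
P_ac = 41.16 kW

41.16


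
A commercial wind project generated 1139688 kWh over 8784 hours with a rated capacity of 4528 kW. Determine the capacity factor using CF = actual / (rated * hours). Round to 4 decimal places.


Capacity factor = actual output / maximum possible output
Maximum possible = rated * hours = 4528 * 8784 = 39773952 kWh
CF = 1139688 / 39773952
CF = 0.0287

0.0287


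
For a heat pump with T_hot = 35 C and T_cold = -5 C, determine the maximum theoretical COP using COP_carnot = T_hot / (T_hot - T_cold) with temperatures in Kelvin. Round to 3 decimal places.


Convert to Kelvin:
  T_hot = 35 + 273.15 = 308.15 K
  T_cold = -5 + 273.15 = 268.15 K
Apply Carnot COP formula:
  COP = T_hot_K / (T_hot_K - T_cold_K) = 308.15 / 40.0
  COP = 7.704

7.704


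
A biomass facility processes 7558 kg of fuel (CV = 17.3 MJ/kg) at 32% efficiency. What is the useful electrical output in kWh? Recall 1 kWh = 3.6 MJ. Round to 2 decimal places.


Total energy = mass * CV = 7558 * 17.3 = 130753.4 MJ
Useful energy = total * eta = 130753.4 * 0.32 = 41841.09 MJ
Convert to kWh: 41841.09 / 3.6
Useful energy = 11622.52 kWh

11622.52


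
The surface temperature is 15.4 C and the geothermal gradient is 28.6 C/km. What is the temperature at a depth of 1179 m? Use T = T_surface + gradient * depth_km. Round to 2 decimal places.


Convert depth to km: 1179 / 1000 = 1.179 km
Temperature increase = gradient * depth_km = 28.6 * 1.179 = 33.72 C
Temperature at depth = T_surface + delta_T = 15.4 + 33.72
T = 49.12 C

49.12


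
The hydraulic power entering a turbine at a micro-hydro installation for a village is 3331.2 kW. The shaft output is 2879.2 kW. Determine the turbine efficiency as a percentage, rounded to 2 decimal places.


Turbine efficiency = (output power / input power) * 100
eta = (2879.2 / 3331.2) * 100
eta = 86.43%

86.43


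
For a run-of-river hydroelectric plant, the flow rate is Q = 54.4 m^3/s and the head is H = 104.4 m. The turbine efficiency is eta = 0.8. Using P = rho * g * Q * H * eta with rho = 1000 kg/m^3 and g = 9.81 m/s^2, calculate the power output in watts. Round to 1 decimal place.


Apply the hydropower formula P = rho * g * Q * H * eta
rho * g = 1000 * 9.81 = 9810.0
P = 9810.0 * 54.4 * 104.4 * 0.8
P = 44571617.3 W

44571617.3


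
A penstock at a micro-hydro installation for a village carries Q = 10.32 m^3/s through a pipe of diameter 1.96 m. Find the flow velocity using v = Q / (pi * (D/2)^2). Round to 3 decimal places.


Compute pipe cross-sectional area:
  A = pi * (D/2)^2 = pi * (1.96/2)^2 = 3.0172 m^2
Calculate velocity:
  v = Q / A = 10.32 / 3.0172
  v = 3.420 m/s

3.420


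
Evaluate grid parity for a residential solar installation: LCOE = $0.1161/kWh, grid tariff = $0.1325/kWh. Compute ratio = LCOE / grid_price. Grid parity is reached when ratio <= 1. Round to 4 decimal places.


Compare LCOE to grid price:
  LCOE = $0.1161/kWh, Grid price = $0.1325/kWh
  Ratio = LCOE / grid_price = 0.1161 / 0.1325 = 0.8762
  Grid parity achieved (ratio <= 1)? yes

0.8762


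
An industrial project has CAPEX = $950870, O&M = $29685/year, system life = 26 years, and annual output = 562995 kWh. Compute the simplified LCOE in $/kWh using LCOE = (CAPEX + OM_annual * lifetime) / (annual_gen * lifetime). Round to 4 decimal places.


Total cost = CAPEX + OM * lifetime = 950870 + 29685 * 26 = 950870 + 771810 = 1722680
Total generation = annual * lifetime = 562995 * 26 = 14637870 kWh
LCOE = 1722680 / 14637870
LCOE = 0.1177 $/kWh

0.1177


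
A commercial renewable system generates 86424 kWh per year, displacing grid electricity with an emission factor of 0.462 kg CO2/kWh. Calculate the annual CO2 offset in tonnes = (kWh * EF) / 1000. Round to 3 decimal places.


CO2 offset in kg = generation * emission_factor
CO2 offset = 86424 * 0.462 = 39927.89 kg
Convert to tonnes:
  CO2 offset = 39927.89 / 1000 = 39.928 tonnes

39.928


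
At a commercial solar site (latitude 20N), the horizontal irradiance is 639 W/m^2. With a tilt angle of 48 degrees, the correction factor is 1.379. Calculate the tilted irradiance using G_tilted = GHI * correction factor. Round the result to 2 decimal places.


Identify the given values:
  GHI = 639 W/m^2, tilt correction factor = 1.379
Apply the formula G_tilted = GHI * factor:
  G_tilted = 639 * 1.379
  G_tilted = 881.18 W/m^2

881.18


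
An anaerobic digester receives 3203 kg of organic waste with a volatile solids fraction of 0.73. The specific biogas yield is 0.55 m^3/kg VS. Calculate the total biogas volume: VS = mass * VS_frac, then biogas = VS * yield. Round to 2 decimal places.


Compute volatile solids:
  VS = mass * VS_fraction = 3203 * 0.73 = 2338.19 kg
Calculate biogas volume:
  Biogas = VS * specific_yield = 2338.19 * 0.55
  Biogas = 1286.00 m^3

1286.00


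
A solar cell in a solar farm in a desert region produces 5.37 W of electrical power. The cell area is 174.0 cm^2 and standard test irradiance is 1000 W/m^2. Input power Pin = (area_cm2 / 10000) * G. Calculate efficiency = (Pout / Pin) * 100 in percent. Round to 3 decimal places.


First compute the input power:
  Pin = area_cm2 / 10000 * G = 174.0 / 10000 * 1000 = 17.4 W
Then compute efficiency:
  Efficiency = (Pout / Pin) * 100 = (5.37 / 17.4) * 100
  Efficiency = 30.862%

30.862


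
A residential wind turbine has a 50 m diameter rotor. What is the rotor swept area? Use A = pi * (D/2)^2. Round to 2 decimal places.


Compute the rotor radius:
  r = D / 2 = 50 / 2 = 25.0 m
Calculate swept area:
  A = pi * r^2 = pi * 25.0^2
  A = 1963.50 m^2

1963.50


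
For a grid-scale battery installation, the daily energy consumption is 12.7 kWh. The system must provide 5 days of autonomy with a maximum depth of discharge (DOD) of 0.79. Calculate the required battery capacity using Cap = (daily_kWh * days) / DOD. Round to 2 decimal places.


Total energy needed = daily * days = 12.7 * 5 = 63.5 kWh
Account for depth of discharge:
  Cap = total_energy / DOD = 63.5 / 0.79
  Cap = 80.38 kWh

80.38


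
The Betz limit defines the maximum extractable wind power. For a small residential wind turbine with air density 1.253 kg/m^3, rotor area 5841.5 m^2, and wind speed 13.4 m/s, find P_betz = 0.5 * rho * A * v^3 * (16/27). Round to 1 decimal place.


The Betz coefficient Cp_max = 16/27 = 0.5926
v^3 = 13.4^3 = 2406.104
P_betz = 0.5 * rho * A * v^3 * Cp_max
P_betz = 0.5 * 1.253 * 5841.5 * 2406.104 * 0.5926
P_betz = 5218144.1 W

5218144.1


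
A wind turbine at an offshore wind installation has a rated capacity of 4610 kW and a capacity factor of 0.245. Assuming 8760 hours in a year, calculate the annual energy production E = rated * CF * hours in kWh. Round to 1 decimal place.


Annual energy = rated_kW * capacity_factor * hours_per_year
Given: P_rated = 4610 kW, CF = 0.245, hours = 8760
E = 4610 * 0.245 * 8760
E = 9893982.0 kWh

9893982.0


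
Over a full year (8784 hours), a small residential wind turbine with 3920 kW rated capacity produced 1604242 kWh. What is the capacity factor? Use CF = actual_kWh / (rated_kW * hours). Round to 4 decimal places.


Capacity factor = actual output / maximum possible output
Maximum possible = rated * hours = 3920 * 8784 = 34433280 kWh
CF = 1604242 / 34433280
CF = 0.0466

0.0466


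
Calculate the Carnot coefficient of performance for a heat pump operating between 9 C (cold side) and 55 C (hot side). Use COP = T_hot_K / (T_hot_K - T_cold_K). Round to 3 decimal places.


Convert to Kelvin:
  T_hot = 55 + 273.15 = 328.15 K
  T_cold = 9 + 273.15 = 282.15 K
Apply Carnot COP formula:
  COP = T_hot_K / (T_hot_K - T_cold_K) = 328.15 / 46.0
  COP = 7.134

7.134


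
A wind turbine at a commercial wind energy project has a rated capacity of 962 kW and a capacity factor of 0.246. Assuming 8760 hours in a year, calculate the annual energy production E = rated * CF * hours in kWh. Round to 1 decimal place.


Annual energy = rated_kW * capacity_factor * hours_per_year
Given: P_rated = 962 kW, CF = 0.246, hours = 8760
E = 962 * 0.246 * 8760
E = 2073071.5 kWh

2073071.5


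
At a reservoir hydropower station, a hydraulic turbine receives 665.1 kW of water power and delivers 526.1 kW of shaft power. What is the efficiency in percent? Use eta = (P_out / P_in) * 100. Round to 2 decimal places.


Turbine efficiency = (output power / input power) * 100
eta = (526.1 / 665.1) * 100
eta = 79.10%

79.10


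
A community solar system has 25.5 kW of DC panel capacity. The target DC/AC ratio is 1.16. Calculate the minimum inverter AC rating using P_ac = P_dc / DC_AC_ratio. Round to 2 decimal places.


The inverter AC capacity is determined by the DC/AC ratio.
Given: P_dc = 25.5 kW, DC/AC ratio = 1.16
P_ac = P_dc / ratio = 25.5 / 1.16
P_ac = 21.98 kW

21.98


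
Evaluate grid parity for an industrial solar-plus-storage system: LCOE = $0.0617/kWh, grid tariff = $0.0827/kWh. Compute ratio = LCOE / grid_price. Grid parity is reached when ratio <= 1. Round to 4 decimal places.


Compare LCOE to grid price:
  LCOE = $0.0617/kWh, Grid price = $0.0827/kWh
  Ratio = LCOE / grid_price = 0.0617 / 0.0827 = 0.7461
  Grid parity achieved (ratio <= 1)? yes

0.7461


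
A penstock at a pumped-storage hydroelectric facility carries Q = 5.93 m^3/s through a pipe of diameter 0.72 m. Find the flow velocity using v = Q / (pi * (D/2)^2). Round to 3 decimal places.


Compute pipe cross-sectional area:
  A = pi * (D/2)^2 = pi * (0.72/2)^2 = 0.4072 m^2
Calculate velocity:
  v = Q / A = 5.93 / 0.4072
  v = 14.565 m/s

14.565


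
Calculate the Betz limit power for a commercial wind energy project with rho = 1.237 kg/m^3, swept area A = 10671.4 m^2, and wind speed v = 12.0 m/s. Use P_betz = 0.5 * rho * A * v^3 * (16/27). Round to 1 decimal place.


The Betz coefficient Cp_max = 16/27 = 0.5926
v^3 = 12.0^3 = 1728.0
P_betz = 0.5 * rho * A * v^3 * Cp_max
P_betz = 0.5 * 1.237 * 10671.4 * 1728.0 * 0.5926
P_betz = 6758667.2 W

6758667.2


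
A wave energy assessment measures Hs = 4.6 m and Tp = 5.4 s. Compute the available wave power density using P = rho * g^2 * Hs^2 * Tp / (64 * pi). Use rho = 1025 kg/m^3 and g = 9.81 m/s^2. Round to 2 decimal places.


Apply wave power formula:
  g^2 = 9.81^2 = 96.2361
  Hs^2 = 4.6^2 = 21.16
  Numerator = rho * g^2 * Hs^2 * Tp = 1025 * 96.2361 * 21.16 * 5.4 = 11271229.77
  Denominator = 64 * pi = 201.0619
  P = 11271229.77 / 201.0619 = 56058.50 W/m

56058.50


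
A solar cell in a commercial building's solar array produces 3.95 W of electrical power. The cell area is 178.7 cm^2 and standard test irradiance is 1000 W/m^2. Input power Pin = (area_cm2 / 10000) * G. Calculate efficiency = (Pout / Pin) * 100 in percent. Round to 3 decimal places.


First compute the input power:
  Pin = area_cm2 / 10000 * G = 178.7 / 10000 * 1000 = 17.87 W
Then compute efficiency:
  Efficiency = (Pout / Pin) * 100 = (3.95 / 17.87) * 100
  Efficiency = 22.104%

22.104


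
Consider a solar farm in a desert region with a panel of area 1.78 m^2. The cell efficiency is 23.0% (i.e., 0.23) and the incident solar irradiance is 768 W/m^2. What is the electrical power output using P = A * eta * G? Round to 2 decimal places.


Use the solar power formula P = A * eta * G.
Given: A = 1.78 m^2, eta = 0.23, G = 768 W/m^2
P = 1.78 * 0.23 * 768
P = 314.42 W

314.42


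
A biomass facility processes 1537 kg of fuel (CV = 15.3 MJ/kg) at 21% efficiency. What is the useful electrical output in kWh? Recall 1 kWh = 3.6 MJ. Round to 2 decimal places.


Total energy = mass * CV = 1537 * 15.3 = 23516.1 MJ
Useful energy = total * eta = 23516.1 * 0.21 = 4938.38 MJ
Convert to kWh: 4938.38 / 3.6
Useful energy = 1371.77 kWh

1371.77


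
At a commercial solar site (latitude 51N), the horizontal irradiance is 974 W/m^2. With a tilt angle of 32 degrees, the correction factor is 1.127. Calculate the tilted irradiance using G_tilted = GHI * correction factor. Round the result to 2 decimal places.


Identify the given values:
  GHI = 974 W/m^2, tilt correction factor = 1.127
Apply the formula G_tilted = GHI * factor:
  G_tilted = 974 * 1.127
  G_tilted = 1097.70 W/m^2

1097.70


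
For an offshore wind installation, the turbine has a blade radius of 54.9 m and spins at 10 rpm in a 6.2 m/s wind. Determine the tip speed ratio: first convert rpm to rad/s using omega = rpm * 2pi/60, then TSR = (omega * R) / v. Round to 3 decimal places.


Convert rotational speed to rad/s:
  omega = 10 * 2 * pi / 60 = 1.0472 rad/s
Compute tip speed:
  v_tip = omega * R = 1.0472 * 54.9 = 57.491 m/s
Tip speed ratio:
  TSR = v_tip / v_wind = 57.491 / 6.2 = 9.273

9.273


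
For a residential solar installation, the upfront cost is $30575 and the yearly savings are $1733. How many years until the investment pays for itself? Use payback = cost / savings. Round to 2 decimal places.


Simple payback period = initial cost / annual savings
Payback = 30575 / 1733
Payback = 17.64 years

17.64


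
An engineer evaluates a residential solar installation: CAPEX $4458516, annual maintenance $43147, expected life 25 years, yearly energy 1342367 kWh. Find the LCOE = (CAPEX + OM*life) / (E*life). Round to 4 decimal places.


Total cost = CAPEX + OM * lifetime = 4458516 + 43147 * 25 = 4458516 + 1078675 = 5537191
Total generation = annual * lifetime = 1342367 * 25 = 33559175 kWh
LCOE = 5537191 / 33559175
LCOE = 0.1650 $/kWh

0.1650


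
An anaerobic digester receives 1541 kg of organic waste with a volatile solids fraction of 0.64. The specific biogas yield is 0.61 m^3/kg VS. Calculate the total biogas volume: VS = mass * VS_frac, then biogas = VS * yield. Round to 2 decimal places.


Compute volatile solids:
  VS = mass * VS_fraction = 1541 * 0.64 = 986.24 kg
Calculate biogas volume:
  Biogas = VS * specific_yield = 986.24 * 0.61
  Biogas = 601.61 m^3

601.61


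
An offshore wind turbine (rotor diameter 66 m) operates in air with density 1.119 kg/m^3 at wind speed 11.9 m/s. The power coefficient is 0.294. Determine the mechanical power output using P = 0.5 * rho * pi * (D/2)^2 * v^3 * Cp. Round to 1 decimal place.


Step 1 -- Compute swept area:
  A = pi * (D/2)^2 = pi * (66/2)^2 = 3421.19 m^2
Step 2 -- Apply wind power equation:
  P = 0.5 * rho * A * v^3 * Cp
  v^3 = 11.9^3 = 1685.159
  P = 0.5 * 1.119 * 3421.19 * 1685.159 * 0.294
  P = 948344.3 W

948344.3


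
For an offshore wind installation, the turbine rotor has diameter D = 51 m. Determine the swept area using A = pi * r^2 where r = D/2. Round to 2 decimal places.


Compute the rotor radius:
  r = D / 2 = 51 / 2 = 25.5 m
Calculate swept area:
  A = pi * r^2 = pi * 25.5^2
  A = 2042.82 m^2

2042.82


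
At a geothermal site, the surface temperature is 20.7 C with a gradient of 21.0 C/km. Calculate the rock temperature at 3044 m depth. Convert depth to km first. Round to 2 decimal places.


Convert depth to km: 3044 / 1000 = 3.044 km
Temperature increase = gradient * depth_km = 21.0 * 3.044 = 63.92 C
Temperature at depth = T_surface + delta_T = 20.7 + 63.92
T = 84.62 C

84.62
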